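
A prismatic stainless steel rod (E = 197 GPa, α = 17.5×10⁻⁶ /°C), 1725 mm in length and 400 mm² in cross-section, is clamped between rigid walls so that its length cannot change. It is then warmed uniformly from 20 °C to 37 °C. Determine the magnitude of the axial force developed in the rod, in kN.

P ≈ 23.4 kN (compressive)

Full restraint means ε = 0, so the stress is σ = EαΔT = 197×10³ × 17.5×10⁻⁶ × 17 = 58.61 MPa.
Then P = σA = 58.61 × 400 mm² = 23.44 kN, compressive.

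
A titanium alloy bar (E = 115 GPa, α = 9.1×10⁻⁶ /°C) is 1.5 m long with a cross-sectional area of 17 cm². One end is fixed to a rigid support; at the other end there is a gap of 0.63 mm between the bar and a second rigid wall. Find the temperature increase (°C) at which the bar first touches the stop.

The gap closes when αΔT L = 0.63 mm, since the bar is still unstressed at that instant.
ΔT = 0.63 / (9.1×10⁻⁶ × 1500) = 46.15 °C.

ΔT ≈ 46.2 °C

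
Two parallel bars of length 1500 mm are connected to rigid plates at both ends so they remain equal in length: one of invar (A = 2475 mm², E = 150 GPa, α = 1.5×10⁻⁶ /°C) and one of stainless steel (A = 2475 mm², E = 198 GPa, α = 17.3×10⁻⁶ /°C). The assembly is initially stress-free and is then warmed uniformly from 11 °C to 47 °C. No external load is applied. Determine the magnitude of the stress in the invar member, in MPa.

σ ≈ 48.5 MPa (tensile)

Equilibrium of a rigid end plate with no external load gives equal and opposite internal forces ±P in the two members. Since α_{stainless steel} > α_{invar}, heating drives the stainless steel into compression and the invar into tension.
Equating the net (thermal + elastic) strains gives |α₁ − α₂|·ΔT = P·[1/(A₁E₁) + 1/(A₂E₂)].
|α₁ − α₂|·ΔT = 15.8×10⁻⁶ × 36 = 0.0005688.
1/(A₁E₁) + 1/(A₂E₂) = 1/(2475×150×10³) + 1/(2475×198×10³) = 4.734×10⁻⁹ N⁻¹.
So P = 0.0005688 / 4.734×10⁻⁹ = 120.1 kN.
σ_{invar} = P/A₁ = 120100/2475 = 48.54 MPa, tensile.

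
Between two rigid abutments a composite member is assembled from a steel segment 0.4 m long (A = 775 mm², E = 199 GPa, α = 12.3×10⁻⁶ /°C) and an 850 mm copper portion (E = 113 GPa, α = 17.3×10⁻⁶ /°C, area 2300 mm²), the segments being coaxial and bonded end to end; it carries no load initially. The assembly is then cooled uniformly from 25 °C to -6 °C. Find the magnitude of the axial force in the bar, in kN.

P ≈ 104 kN (tensile)

If the supports were absent, the total length change would be Σ αᵢΔT Lᵢ = 12.3×10⁻⁶×31×400 + 17.3×10⁻⁶×31×850 = 0.6084 mm.
The rigid supports impose zero overall length change; the single axial force P common to all segments must satisfy P Σ Lᵢ/(AᵢEᵢ) = δ_free.
Σ Lᵢ/(AᵢEᵢ) = 400/(775×199×10³) + 850/(2300×113×10³) = 5.864×10⁻⁶ mm/N.
P = 0.6084 / 5.864×10⁻⁶ = 103700 N = 103.7 kN, tensile.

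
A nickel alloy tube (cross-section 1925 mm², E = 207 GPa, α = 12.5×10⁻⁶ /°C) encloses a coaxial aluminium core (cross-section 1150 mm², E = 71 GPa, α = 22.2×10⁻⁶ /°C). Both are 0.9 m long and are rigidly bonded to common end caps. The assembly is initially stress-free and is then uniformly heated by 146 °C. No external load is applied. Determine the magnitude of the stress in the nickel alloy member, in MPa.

Both members must finish at the same length. With the larger α, the aluminium tends to over-expand; the plates restrain it, putting the aluminium in compression and the nickel alloy in tension. With no external load the two internal forces are equal and opposite, magnitude P.
Compatibility of the two members (thermal + elastic change equal): (α₁ − α₂)ΔT = P·[1/(A₁E₁) + 1/(A₂E₂)].
|α₁ − α₂|·ΔT = 9.7×10⁻⁶ × 146 = 0.001416.
1/(A₁E₁) + 1/(A₂E₂) = 1/(1925×207×10³) + 1/(1150×71×10³) = 1.476×10⁻⁸ N⁻¹.
So P = 0.001416 / 1.476×10⁻⁸ = 95.97 kN.
σ_{nickel alloy} = P/A₁ = 95970/1925 = 49.85 MPa, tensile.

σ ≈ 49.9 MPa (tensile)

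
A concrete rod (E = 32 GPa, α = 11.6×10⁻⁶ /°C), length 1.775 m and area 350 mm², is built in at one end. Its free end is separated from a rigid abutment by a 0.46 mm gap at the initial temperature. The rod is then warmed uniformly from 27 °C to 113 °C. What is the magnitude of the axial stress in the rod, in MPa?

Free thermal elongation = αΔT L = 11.6×10⁻⁶ × 86 × 1775 = 1.771 mm.
The gap closes (δ_free > 0.46 mm) and the wall then resists a further 1.771 − 0.46 = 1.311 mm of expansion.
So σ = E(δ_free − g)/L = 32×10³ × 1.311/1775 = 23.63 MPa.

σ ≈ 23.6 MPa (compressive)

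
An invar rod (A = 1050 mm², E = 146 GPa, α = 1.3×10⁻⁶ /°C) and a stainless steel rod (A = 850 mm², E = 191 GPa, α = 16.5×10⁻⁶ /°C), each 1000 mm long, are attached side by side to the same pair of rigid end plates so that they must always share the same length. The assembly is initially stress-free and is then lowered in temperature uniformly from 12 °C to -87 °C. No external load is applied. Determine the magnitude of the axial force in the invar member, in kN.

Both members must finish at the same length. With the larger α, the stainless steel tends to over-contract; the plates restrain it, putting the stainless steel in tension and the invar in compression. With no external load the two internal forces are equal and opposite, magnitude P.
Equating the net (thermal + elastic) strains gives |α₁ − α₂|·ΔT = P·[1/(A₁E₁) + 1/(A₂E₂)].
|α₁ − α₂|·ΔT = 15.2×10⁻⁶ × 99 = 0.001505.
1/(A₁E₁) + 1/(A₂E₂) = 1/(1050×146×10³) + 1/(850×191×10³) = 1.268×10⁻⁸ N⁻¹.
So P = 0.001505 / 1.268×10⁻⁸ = 118.6 kN.

P ≈ 119 kN (compressive in the invar)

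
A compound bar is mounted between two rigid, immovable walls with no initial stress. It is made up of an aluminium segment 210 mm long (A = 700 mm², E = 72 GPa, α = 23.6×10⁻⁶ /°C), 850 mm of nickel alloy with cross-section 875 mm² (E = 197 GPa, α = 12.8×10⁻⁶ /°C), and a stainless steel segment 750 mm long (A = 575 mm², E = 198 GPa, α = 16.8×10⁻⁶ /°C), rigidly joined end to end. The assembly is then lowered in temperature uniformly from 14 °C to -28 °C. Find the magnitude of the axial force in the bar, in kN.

If the supports were absent, the total length change would be Σ αᵢΔT Lᵢ = 23.6×10⁻⁶×42×210 + 12.8×10⁻⁶×42×850 + 16.8×10⁻⁶×42×750 = 1.194 mm.
The walls prevent any net length change, so an axial force P (same in every segment) develops. Compatibility: P · Σ Lᵢ/(AᵢEᵢ) = δ_free.
Σ Lᵢ/(AᵢEᵢ) = 210/(700×72×10³) + 850/(875×197×10³) + 750/(575×198×10³) = 1.569×10⁻⁵ mm/N.
P = 1.194 / 1.569×10⁻⁵ = 76140 N = 76.14 kN, tensile.

P ≈ 76.1 kN (tensile)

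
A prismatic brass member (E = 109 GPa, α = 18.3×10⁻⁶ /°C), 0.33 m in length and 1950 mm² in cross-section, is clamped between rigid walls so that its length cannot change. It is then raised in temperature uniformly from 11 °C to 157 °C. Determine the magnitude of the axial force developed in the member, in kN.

P ≈ 568 kN (compressive)

Full restraint means ε = 0, so the stress is σ = EαΔT = 109×10³ × 18.3×10⁻⁶ × 146 = 291.2 MPa.
P = AEαΔT = 1950 × 109×10³ × 18.3×10⁻⁶ × 146 = 567.9 kN (compressive).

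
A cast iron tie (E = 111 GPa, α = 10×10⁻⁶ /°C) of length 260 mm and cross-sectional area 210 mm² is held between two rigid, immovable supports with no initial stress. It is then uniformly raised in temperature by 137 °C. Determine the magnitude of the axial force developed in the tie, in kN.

The ends cannot move, so σ = EαΔT = 111×10³ × 10×10⁻⁶ × 137 = 152.1 MPa.
Axial force P = σA = 152.1 × 210 = 31930 N = 31.93 kN, compressive.

P ≈ 31.9 kN (compressive)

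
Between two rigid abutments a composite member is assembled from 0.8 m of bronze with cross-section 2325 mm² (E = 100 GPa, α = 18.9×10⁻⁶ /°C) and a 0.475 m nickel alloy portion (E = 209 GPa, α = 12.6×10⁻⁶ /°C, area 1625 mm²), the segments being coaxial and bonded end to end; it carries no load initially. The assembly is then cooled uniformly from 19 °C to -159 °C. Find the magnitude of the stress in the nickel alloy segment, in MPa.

σ ≈ 478 MPa (tensile)

With the walls removed the bar would change length by δ_free = Σ αᵢΔT Lᵢ = 18.9×10⁻⁶×178×800 + 12.6×10⁻⁶×178×475 = 3.757 mm.
The rigid supports impose zero overall length change; the single axial force P common to all segments must satisfy P Σ Lᵢ/(AᵢEᵢ) = δ_free.
Σ Lᵢ/(AᵢEᵢ) = 800/(2325×100×10³) + 475/(1625×209×10³) = 4.839×10⁻⁶ mm/N.
So P = 3.757 / 4.839×10⁻⁶ = 776.3 kN, tensile.
σ_{nickel alloy} = P / A = 776300 / 1625 = 477.7 MPa.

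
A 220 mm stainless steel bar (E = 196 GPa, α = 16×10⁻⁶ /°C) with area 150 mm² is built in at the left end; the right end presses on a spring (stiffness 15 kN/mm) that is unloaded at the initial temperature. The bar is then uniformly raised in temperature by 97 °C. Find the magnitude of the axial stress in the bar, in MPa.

σ ≈ 30.7 MPa (compressive)

If the spring were absent the bar would lengthen by αΔT L = 16×10⁻⁶ × 97 × 220 = 0.3414 mm.
Let P be the compressive force at the spring. The bar shortens elastically by PL/(AE) and the spring compresses by P/k; together these equal δ_free.
So P = δ_free / [L/(AE) + 1/k] = 0.3414 / [ 220/(150×196×10³) + 1/(15×10³) ].
P = 0.3414 / 7.415×10⁻⁵ = 4605 N.
σ = P/A = 4605/150 = 30.7 MPa.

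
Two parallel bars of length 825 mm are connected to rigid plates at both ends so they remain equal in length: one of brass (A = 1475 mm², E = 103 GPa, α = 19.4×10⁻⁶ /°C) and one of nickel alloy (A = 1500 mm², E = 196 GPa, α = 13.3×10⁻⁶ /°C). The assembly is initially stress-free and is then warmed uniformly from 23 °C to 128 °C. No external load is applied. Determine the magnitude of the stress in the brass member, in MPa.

σ ≈ 43.5 MPa (compressive)

Both members must finish at the same length. With the larger α, the brass tends to over-expand; the plates restrain it, putting the brass in compression and the nickel alloy in tension. With no external load the two internal forces are equal and opposite, magnitude P.
Compatibility of the two members (thermal + elastic change equal): (α₁ − α₂)ΔT = P·[1/(A₁E₁) + 1/(A₂E₂)].
|α₁ − α₂|·ΔT = 6.1×10⁻⁶ × 105 = 0.0006405.
1/(A₁E₁) + 1/(A₂E₂) = 1/(1475×103×10³) + 1/(1500×196×10³) = 9.984×10⁻⁹ N⁻¹.
P = 0.0006405 / 9.984×10⁻⁹ = 64160 N = 64.16 kN.
σ_{brass} = P/A₁ = 64160/1475 = 43.5 MPa, compressive.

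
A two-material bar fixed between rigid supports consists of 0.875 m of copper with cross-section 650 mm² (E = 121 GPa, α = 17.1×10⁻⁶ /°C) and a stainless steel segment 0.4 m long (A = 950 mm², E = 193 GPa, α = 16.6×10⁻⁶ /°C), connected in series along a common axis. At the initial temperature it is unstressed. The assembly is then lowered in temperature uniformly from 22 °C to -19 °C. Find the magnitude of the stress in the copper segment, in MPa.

Free thermal contraction of the whole bar: Σ αᵢΔT Lᵢ = 17.1×10⁻⁶×41×875 + 16.6×10⁻⁶×41×400 = 0.8857 mm.
The rigid supports impose zero overall length change; the single axial force P common to all segments must satisfy P Σ Lᵢ/(AᵢEᵢ) = δ_free.
The series flexibility is Σ Lᵢ/(AᵢEᵢ) = 875/(650×121×10³) + 400/(950×193×10³) = 1.331×10⁻⁵ mm/N.
Hence P = δ_free / Σ(L/AE) = 0.8857/1.331×10⁻⁵ = 66.56 kN (tensile).
σ_{copper} = P / A = 66560 / 650 = 102.4 MPa.

σ ≈ 102 MPa (tensile)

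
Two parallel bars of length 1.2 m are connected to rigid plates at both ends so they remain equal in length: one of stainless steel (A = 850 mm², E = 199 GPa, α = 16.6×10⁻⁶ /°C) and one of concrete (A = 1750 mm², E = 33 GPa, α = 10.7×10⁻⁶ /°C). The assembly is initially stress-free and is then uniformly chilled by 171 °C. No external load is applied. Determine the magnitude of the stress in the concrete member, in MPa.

The stainless steel has the larger α, so on cooling it would change length more than the concrete if both were free. The rigid plates force a common final length, so the stainless steel is put into tension and the concrete into compression, with equal and opposite forces P (no external load).
Compatibility of the two members (thermal + elastic change equal): (α₁ − α₂)ΔT = P·[1/(A₁E₁) + 1/(A₂E₂)].
|α₁ − α₂|·ΔT = 5.9×10⁻⁶ × 171 = 0.001009.
1/(A₁E₁) + 1/(A₂E₂) = 1/(850×199×10³) + 1/(1750×33×10³) = 2.323×10⁻⁸ N⁻¹.
So P = 0.001009 / 2.323×10⁻⁸ = 43.43 kN.
σ_{concrete} = P/A₂ = 43430/1750 = 24.82 MPa, compressive.

σ ≈ 24.8 MPa (compressive)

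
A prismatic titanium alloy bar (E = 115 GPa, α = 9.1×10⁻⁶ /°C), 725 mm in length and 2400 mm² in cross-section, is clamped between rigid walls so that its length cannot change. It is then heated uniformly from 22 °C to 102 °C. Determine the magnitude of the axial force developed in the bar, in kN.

With zero net strain, σ = E·αΔT = 115 GPa × 9.1×10⁻⁶ × 80 = 83.72 MPa.
Then P = σA = 83.72 × 2400 mm² = 200.9 kN, compressive.

P ≈ 201 kN (compressive)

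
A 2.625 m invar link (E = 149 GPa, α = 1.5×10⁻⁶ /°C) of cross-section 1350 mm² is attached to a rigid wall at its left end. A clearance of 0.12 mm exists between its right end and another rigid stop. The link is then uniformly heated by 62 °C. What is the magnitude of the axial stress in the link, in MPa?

σ ≈ 7.05 MPa (compressive)

Unrestrained expansion: δ_free = αΔT L = 1.5×10⁻⁶ × 62 × 2625 = 0.2441 mm.
After closing the 0.12 mm clearance, 0.2441 − 0.12 = 0.1241 mm of expansion remains to be suppressed by the wall.
Compatibility: PL/(AE) = 0.1241 mm, so σ = P/A = E × (0.1241/2625) = 7.046 MPa.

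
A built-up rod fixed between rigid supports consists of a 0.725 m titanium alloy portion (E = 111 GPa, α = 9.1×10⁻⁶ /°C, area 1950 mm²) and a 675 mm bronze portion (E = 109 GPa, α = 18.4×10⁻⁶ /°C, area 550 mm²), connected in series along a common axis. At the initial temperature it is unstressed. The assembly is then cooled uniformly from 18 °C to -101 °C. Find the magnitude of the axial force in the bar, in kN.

Free thermal contraction of the whole bar: Σ αᵢΔT Lᵢ = 9.1×10⁻⁶×119×725 + 18.4×10⁻⁶×119×675 = 2.263 mm.
The walls prevent any net length change, so an axial force P (same in every segment) develops. Compatibility: P · Σ Lᵢ/(AᵢEᵢ) = δ_free.
The series flexibility is Σ Lᵢ/(AᵢEᵢ) = 725/(1950×111×10³) + 675/(550×109×10³) = 1.461×10⁻⁵ mm/N.
Hence P = δ_free / Σ(L/AE) = 2.263/1.461×10⁻⁵ = 154.9 kN (tensile).

P ≈ 155 kN (tensile)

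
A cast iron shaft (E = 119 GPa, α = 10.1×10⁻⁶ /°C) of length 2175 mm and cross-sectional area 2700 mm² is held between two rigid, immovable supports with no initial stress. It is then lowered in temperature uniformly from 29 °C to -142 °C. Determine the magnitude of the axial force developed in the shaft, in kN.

Full restraint means ε = 0, so the stress is σ = EαΔT = 119×10³ × 10.1×10⁻⁶ × 171 = 205.5 MPa.
Then P = σA = 205.5 × 2700 mm² = 554.9 kN, tensile.

P ≈ 555 kN (tensile)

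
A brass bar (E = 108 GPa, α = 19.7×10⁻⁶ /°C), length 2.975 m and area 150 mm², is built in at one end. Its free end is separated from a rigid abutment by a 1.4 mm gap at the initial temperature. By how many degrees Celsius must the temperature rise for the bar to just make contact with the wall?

ΔT ≈ 23.9 °C

The gap closes when αΔT L = 1.4 mm, since the bar is still unstressed at that instant.
So ΔT = g/(αL) = 1.4/(19.7×10⁻⁶ × 2975) = 23.89 °C.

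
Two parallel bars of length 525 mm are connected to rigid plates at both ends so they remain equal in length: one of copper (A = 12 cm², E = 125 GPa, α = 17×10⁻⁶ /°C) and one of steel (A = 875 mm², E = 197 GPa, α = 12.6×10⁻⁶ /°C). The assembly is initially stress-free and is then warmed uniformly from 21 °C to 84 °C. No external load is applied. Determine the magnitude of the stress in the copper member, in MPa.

The copper has the larger α, so on heating it would change length more than the steel if both were free. The rigid plates force a common final length, so the copper is put into compression and the steel into tension, with equal and opposite forces P (no external load).
Equating the net (thermal + elastic) strains gives |α₁ − α₂|·ΔT = P·[1/(A₁E₁) + 1/(A₂E₂)].
|α₁ − α₂|·ΔT = 4.4×10⁻⁶ × 63 = 0.0002772.
1/(A₁E₁) + 1/(A₂E₂) = 1/(1200×125×10³) + 1/(875×197×10³) = 1.247×10⁻⁸ N⁻¹.
P = 0.0002772 / 1.247×10⁻⁸ = 22230 N = 22.23 kN.
σ_{copper} = P/A₁ = 22230/1200 = 18.53 MPa, compressive.

σ ≈ 18.5 MPa (compressive)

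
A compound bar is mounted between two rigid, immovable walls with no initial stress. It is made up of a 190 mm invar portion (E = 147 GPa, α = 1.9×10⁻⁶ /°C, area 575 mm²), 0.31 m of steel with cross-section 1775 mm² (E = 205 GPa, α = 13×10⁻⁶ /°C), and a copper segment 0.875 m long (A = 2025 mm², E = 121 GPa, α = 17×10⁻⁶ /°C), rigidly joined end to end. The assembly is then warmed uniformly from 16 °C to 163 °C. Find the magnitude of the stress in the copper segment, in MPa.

With the walls removed the bar would change length by δ_free = Σ αᵢΔT Lᵢ = 1.9×10⁻⁶×147×190 + 13×10⁻⁶×147×310 + 17×10⁻⁶×147×875 = 2.832 mm.
Since the ends are fixed, an axial force P builds up, equal in every segment, with P · Σ Lᵢ/(AᵢEᵢ) = δ_free.
The series flexibility is Σ Lᵢ/(AᵢEᵢ) = 190/(575×147×10³) + 310/(1775×205×10³) + 875/(2025×121×10³) = 6.671×10⁻⁶ mm/N.
Hence P = δ_free / Σ(L/AE) = 2.832/6.671×10⁻⁶ = 424.5 kN (compressive).
σ_{copper} = P / A = 424500 / 2025 = 209.7 MPa.

σ ≈ 210 MPa (compressive)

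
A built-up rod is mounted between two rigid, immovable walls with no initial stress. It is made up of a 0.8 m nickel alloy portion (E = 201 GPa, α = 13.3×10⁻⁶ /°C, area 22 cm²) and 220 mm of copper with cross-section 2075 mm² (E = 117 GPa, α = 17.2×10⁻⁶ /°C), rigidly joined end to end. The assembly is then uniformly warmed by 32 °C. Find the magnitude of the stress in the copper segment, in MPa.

If the supports were absent, the total length change would be Σ αᵢΔT Lᵢ = 13.3×10⁻⁶×32×800 + 17.2×10⁻⁶×32×220 = 0.4616 mm.
The rigid supports impose zero overall length change; the single axial force P common to all segments must satisfy P Σ Lᵢ/(AᵢEᵢ) = δ_free.
Σ Lᵢ/(AᵢEᵢ) = 800/(2200×201×10³) + 220/(2075×117×10³) = 2.715×10⁻⁶ mm/N.
P = 0.4616 / 2.715×10⁻⁶ = 170000 N = 170 kN, compressive.
σ_{copper} = P / A = 170000 / 2075 = 81.92 MPa.

σ ≈ 81.9 MPa (compressive)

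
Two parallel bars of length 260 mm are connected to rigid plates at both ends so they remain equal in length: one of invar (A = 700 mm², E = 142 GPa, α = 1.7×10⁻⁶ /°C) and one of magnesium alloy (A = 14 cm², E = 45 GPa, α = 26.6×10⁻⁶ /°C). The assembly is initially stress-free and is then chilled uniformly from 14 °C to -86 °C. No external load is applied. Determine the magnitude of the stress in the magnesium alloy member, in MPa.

σ ≈ 68.6 MPa (tensile)

Both members must finish at the same length. With the larger α, the magnesium alloy tends to over-contract; the plates restrain it, putting the magnesium alloy in tension and the invar in compression. With no external load the two internal forces are equal and opposite, magnitude P.
Setting the final lengths equal and cancelling L: (α₁ − α₂)ΔT = P/(A₁E₁) + P/(A₂E₂).
|α₁ − α₂|·ΔT = 24.9×10⁻⁶ × 100 = 0.00249.
1/(A₁E₁) + 1/(A₂E₂) = 1/(700×142×10³) + 1/(1400×45×10³) = 2.593×10⁻⁸ N⁻¹.
P = 0.00249 / 2.593×10⁻⁸ = 96020 N = 96.02 kN.
σ_{magnesium alloy} = P/A₂ = 96020/1400 = 68.58 MPa, tensile.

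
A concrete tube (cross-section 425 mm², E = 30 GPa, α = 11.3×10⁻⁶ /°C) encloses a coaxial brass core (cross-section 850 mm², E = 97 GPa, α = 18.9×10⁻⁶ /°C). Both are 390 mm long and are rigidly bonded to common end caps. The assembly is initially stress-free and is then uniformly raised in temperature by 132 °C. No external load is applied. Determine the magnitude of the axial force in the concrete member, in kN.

P ≈ 11.1 kN (tensile in the concrete)

The brass has the larger α, so on heating it would change length more than the concrete if both were free. The rigid plates force a common final length, so the brass is put into compression and the concrete into tension, with equal and opposite forces P (no external load).
Compatibility of the two members (thermal + elastic change equal): (α₁ − α₂)ΔT = P·[1/(A₁E₁) + 1/(A₂E₂)].
|α₁ − α₂|·ΔT = 7.6×10⁻⁶ × 132 = 0.001003.
1/(A₁E₁) + 1/(A₂E₂) = 1/(425×30×10³) + 1/(850×97×10³) = 9.056×10⁻⁸ N⁻¹.
So P = 0.001003 / 9.056×10⁻⁸ = 11.08 kN.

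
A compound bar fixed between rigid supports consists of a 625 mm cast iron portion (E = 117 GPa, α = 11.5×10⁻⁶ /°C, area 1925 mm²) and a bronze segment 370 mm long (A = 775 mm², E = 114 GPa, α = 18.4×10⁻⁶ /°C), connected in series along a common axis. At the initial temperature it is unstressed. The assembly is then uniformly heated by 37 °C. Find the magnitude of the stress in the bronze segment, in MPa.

If the supports were absent, the total length change would be Σ αᵢΔT Lᵢ = 11.5×10⁻⁶×37×625 + 18.4×10⁻⁶×37×370 = 0.5178 mm.
The rigid supports impose zero overall length change; the single axial force P common to all segments must satisfy P Σ Lᵢ/(AᵢEᵢ) = δ_free.
The series flexibility is Σ Lᵢ/(AᵢEᵢ) = 625/(1925×117×10³) + 370/(775×114×10³) = 6.963×10⁻⁶ mm/N.
Hence P = δ_free / Σ(L/AE) = 0.5178/6.963×10⁻⁶ = 74.37 kN (compressive).
σ_{bronze} = P / A = 74370 / 775 = 95.96 MPa.

σ ≈ 96 MPa (compressive)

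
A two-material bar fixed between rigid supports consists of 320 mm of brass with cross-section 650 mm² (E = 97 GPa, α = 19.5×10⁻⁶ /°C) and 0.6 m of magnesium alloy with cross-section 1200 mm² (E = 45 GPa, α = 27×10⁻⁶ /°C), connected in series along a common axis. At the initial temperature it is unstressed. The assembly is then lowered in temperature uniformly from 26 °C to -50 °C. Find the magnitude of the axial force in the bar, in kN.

Free thermal contraction of the whole bar: Σ αᵢΔT Lᵢ = 19.5×10⁻⁶×76×320 + 27×10⁻⁶×76×600 = 1.705 mm.
The rigid supports impose zero overall length change; the single axial force P common to all segments must satisfy P Σ Lᵢ/(AᵢEᵢ) = δ_free.
Σ Lᵢ/(AᵢEᵢ) = 320/(650×97×10³) + 600/(1200×45×10³) = 1.619×10⁻⁵ mm/N.
Hence P = δ_free / Σ(L/AE) = 1.705/1.619×10⁻⁵ = 105.4 kN (tensile).

P ≈ 105 kN (tensile)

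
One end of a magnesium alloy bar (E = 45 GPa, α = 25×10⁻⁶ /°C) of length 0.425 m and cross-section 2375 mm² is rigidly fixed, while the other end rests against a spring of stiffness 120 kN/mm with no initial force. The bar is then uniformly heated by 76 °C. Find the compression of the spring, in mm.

δ ≈ 0.547 mm

The unrestrained thermal change is αΔT L = 25×10⁻⁶ × 76 × 425 = 0.8075 mm.
Let P be the compressive force at the spring. The bar shortens elastically by PL/(AE) and the spring compresses by P/k; together these equal δ_free.
So P = δ_free / [L/(AE) + 1/k] = 0.8075 / [ 425/(2375×45×10³) + 1/(120×10³) ].
P = 0.8075 / 1.231×10⁻⁵ = 65600 N.
Spring compression = P/k = 65600/(120×10³) = 0.5466 mm.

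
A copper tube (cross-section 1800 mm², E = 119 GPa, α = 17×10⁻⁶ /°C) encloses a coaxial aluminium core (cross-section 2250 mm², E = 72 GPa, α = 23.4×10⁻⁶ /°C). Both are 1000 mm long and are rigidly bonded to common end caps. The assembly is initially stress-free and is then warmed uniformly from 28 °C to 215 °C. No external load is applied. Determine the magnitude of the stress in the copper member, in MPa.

The aluminium has the larger α, so on heating it would change length more than the copper if both were free. The rigid plates force a common final length, so the aluminium is put into compression and the copper into tension, with equal and opposite forces P (no external load).
Compatibility of the two members (thermal + elastic change equal): (α₁ − α₂)ΔT = P·[1/(A₁E₁) + 1/(A₂E₂)].
|α₁ − α₂|·ΔT = 6.4×10⁻⁶ × 187 = 0.001197.
1/(A₁E₁) + 1/(A₂E₂) = 1/(1800×119×10³) + 1/(2250×72×10³) = 1.084×10⁻⁸ N⁻¹.
So P = 0.001197 / 1.084×10⁻⁸ = 110.4 kN.
σ_{copper} = P/A₁ = 110400/1800 = 61.33 MPa, tensile.

σ ≈ 61.3 MPa (tensile)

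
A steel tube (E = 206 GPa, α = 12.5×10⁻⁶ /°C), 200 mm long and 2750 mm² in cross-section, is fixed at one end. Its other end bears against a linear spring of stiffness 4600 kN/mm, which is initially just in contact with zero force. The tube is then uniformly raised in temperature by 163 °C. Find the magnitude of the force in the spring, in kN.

P ≈ 714 kN

Free thermal expansion: δ_free = αΔT L = 12.5×10⁻⁶ × 163 × 200 = 0.4075 mm.
With a force P in the spring, the elastic change of the tube is PL/(AE) and that of the spring is P/k; compatibility requires their sum to equal δ_free.
P [ L/(AE) + 1/k ] = δ_free → P [ 200/(2750×206×10³) + 1/(4600×10³) ] = 0.4075.
P = 0.4075 / 5.704×10⁻⁷ = 714400 N.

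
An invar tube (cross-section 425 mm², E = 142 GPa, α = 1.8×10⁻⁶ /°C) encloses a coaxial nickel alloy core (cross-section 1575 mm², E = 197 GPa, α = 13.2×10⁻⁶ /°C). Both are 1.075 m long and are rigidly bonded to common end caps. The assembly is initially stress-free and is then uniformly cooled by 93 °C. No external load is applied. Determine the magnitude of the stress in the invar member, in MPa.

The nickel alloy has the larger α, so on cooling it would change length more than the invar if both were free. The rigid plates force a common final length, so the nickel alloy is put into tension and the invar into compression, with equal and opposite forces P (no external load).
Compatibility of the two members (thermal + elastic change equal): (α₁ − α₂)ΔT = P·[1/(A₁E₁) + 1/(A₂E₂)].
|α₁ − α₂|·ΔT = 11.4×10⁻⁶ × 93 = 0.00106.
1/(A₁E₁) + 1/(A₂E₂) = 1/(425×142×10³) + 1/(1575×197×10³) = 1.979×10⁻⁸ N⁻¹.
So P = 0.00106 / 1.979×10⁻⁸ = 53.56 kN.
σ_{invar} = P/A₁ = 53560/425 = 126 MPa, compressive.

σ ≈ 126 MPa (compressive)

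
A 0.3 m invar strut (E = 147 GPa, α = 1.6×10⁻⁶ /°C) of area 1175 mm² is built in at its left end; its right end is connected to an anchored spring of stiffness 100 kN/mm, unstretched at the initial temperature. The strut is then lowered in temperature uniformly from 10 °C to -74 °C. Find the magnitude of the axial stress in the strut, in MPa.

If the spring were absent the strut would shorten by αΔT L = 1.6×10⁻⁶ × 84 × 300 = 0.04032 mm.
With a force P in the spring, the elastic change of the strut is PL/(AE) and that of the spring is P/k; compatibility requires their sum to equal δ_free.
So P = δ_free / [L/(AE) + 1/k] = 0.04032 / [ 300/(1175×147×10³) + 1/(100×10³) ].
P = 0.04032 / 1.174×10⁻⁵ = 3435 N.
σ = P/A = 3435/1175 = 2.924 MPa.

σ ≈ 2.92 MPa (tensile)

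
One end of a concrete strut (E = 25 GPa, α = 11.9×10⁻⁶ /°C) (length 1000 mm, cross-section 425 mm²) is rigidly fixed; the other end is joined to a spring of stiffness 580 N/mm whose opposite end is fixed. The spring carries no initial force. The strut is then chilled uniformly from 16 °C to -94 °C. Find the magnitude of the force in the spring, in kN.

P ≈ 0.72 kN

Free thermal contraction: δ_free = αΔT L = 11.9×10⁻⁶ × 110 × 1000 = 1.309 mm.
Let P be the tensile force in the spring. The strut extends elastically by PL/(AE) and the spring stretches by P/k; together these equal δ_free.
P [ L/(AE) + 1/k ] = δ_free → P [ 1000/(425×25×10³) + 1/(580) ] = 1.309.
P = 1.309 / 0.001818 = 719.9 N.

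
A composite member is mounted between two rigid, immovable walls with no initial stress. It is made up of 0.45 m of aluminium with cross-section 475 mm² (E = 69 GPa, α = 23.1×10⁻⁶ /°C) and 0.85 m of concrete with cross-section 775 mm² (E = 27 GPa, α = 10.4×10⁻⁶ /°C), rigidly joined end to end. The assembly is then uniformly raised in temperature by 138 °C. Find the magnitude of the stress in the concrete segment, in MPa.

σ ≈ 63 MPa (compressive)

Free thermal expansion of the whole bar: Σ αᵢΔT Lᵢ = 23.1×10⁻⁶×138×450 + 10.4×10⁻⁶×138×850 = 2.654 mm.
The rigid supports impose zero overall length change; the single axial force P common to all segments must satisfy P Σ Lᵢ/(AᵢEᵢ) = δ_free.
The series flexibility is Σ Lᵢ/(AᵢEᵢ) = 450/(475×69×10³) + 850/(775×27×10³) = 5.435×10⁻⁵ mm/N.
P = 2.654 / 5.435×10⁻⁵ = 48840 N = 48.84 kN, compressive.
σ_{concrete} = P / A = 48840 / 775 = 63.02 MPa.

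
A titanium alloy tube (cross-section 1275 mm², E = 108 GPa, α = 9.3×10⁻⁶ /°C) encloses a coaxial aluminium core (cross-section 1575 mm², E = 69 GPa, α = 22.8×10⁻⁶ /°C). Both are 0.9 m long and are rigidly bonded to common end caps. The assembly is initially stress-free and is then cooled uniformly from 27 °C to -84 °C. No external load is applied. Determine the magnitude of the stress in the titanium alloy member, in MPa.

σ ≈ 71.4 MPa (compressive)

Equilibrium of a rigid end plate with no external load gives equal and opposite internal forces ±P in the two members. Since α_{aluminium} > α_{titanium alloy}, cooling drives the aluminium into tension and the titanium alloy into compression.
Compatibility of the two members (thermal + elastic change equal): (α₁ − α₂)ΔT = P·[1/(A₁E₁) + 1/(A₂E₂)].
|α₁ − α₂|·ΔT = 13.5×10⁻⁶ × 111 = 0.001499.
1/(A₁E₁) + 1/(A₂E₂) = 1/(1275×108×10³) + 1/(1575×69×10³) = 1.646×10⁻⁸ N⁻¹.
P = 0.001499 / 1.646×10⁻⁸ = 91020 N = 91.02 kN.
σ_{titanium alloy} = P/A₁ = 91020/1275 = 71.39 MPa, compressive.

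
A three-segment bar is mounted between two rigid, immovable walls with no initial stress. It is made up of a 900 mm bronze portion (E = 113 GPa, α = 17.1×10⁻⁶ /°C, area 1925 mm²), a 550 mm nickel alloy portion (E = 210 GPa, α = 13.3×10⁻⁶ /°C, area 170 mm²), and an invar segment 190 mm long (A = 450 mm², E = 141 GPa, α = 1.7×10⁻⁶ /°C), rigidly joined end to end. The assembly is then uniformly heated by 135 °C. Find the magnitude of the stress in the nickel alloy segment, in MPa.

σ ≈ 811 MPa (compressive)

Free thermal expansion of the whole bar: Σ αᵢΔT Lᵢ = 17.1×10⁻⁶×135×900 + 13.3×10⁻⁶×135×550 + 1.7×10⁻⁶×135×190 = 3.109 mm.
Since the ends are fixed, an axial force P builds up, equal in every segment, with P · Σ Lᵢ/(AᵢEᵢ) = δ_free.
Σ Lᵢ/(AᵢEᵢ) = 900/(1925×113×10³) + 550/(170×210×10³) + 190/(450×141×10³) = 2.254×10⁻⁵ mm/N.
So P = 3.109 / 2.254×10⁻⁵ = 137.9 kN, compressive.
σ_{nickel alloy} = P / A = 137900 / 170 = 811.4 MPa.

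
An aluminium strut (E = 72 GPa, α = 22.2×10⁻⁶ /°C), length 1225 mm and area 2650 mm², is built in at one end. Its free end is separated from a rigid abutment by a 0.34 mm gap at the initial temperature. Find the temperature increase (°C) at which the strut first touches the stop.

ΔT ≈ 12.5 °C

The gap closes when αΔT L = 0.34 mm, since the strut is still unstressed at that instant.
ΔT = 0.34 / (22.2×10⁻⁶ × 1225) = 12.5 °C.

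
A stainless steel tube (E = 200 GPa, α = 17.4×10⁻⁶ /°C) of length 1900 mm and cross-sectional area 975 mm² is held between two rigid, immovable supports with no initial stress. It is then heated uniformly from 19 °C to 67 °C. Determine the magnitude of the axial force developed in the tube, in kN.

P ≈ 163 kN (compressive)

With zero net strain, σ = E·αΔT = 200 GPa × 17.4×10⁻⁶ × 48 = 167 MPa.
Axial force P = σA = 167 × 975 = 162900 N = 162.9 kN, compressive.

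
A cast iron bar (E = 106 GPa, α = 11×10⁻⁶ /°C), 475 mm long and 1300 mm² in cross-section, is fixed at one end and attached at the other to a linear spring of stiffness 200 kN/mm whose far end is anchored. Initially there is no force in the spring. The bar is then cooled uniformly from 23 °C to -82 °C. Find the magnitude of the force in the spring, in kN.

If the spring were absent the bar would shorten by αΔT L = 11×10⁻⁶ × 105 × 475 = 0.5486 mm.
Let P be the tensile force in the spring. The bar extends elastically by PL/(AE) and the spring stretches by P/k; together these equal δ_free.
P [ L/(AE) + 1/k ] = δ_free → P [ 475/(1300×106×10³) + 1/(200×10³) ] = 0.5486.
P = 0.5486 / 8.447×10⁻⁶ = 64950 N.

P ≈ 64.9 kN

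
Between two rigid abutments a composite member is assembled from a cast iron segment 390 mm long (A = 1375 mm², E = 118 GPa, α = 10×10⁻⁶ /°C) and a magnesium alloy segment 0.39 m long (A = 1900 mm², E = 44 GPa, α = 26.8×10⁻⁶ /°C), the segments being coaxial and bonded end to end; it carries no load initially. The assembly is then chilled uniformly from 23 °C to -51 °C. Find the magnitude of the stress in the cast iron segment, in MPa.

With the walls removed the bar would change length by δ_free = Σ αᵢΔT Lᵢ = 10×10⁻⁶×74×390 + 26.8×10⁻⁶×74×390 = 1.062 mm.
Since the ends are fixed, an axial force P builds up, equal in every segment, with P · Σ Lᵢ/(AᵢEᵢ) = δ_free.
The series flexibility is Σ Lᵢ/(AᵢEᵢ) = 390/(1375×118×10³) + 390/(1900×44×10³) = 7.069×10⁻⁶ mm/N.
P = 1.062 / 7.069×10⁻⁶ = 150200 N = 150.2 kN, tensile.
σ_{cast iron} = P / A = 150200 / 1375 = 109.3 MPa.

σ ≈ 109 MPa (tensile)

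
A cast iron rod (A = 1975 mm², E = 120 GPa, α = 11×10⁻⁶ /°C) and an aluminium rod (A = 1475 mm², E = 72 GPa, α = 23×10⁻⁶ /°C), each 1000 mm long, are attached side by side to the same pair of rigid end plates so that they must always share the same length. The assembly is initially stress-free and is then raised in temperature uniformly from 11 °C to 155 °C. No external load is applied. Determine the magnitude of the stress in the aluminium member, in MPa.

The aluminium has the larger α, so on heating it would change length more than the cast iron if both were free. The rigid plates force a common final length, so the aluminium is put into compression and the cast iron into tension, with equal and opposite forces P (no external load).
Setting the final lengths equal and cancelling L: (α₁ − α₂)ΔT = P/(A₁E₁) + P/(A₂E₂).
|α₁ − α₂|·ΔT = 12×10⁻⁶ × 144 = 0.001728.
1/(A₁E₁) + 1/(A₂E₂) = 1/(1975×120×10³) + 1/(1475×72×10³) = 1.364×10⁻⁸ N⁻¹.
P = 0.001728 / 1.364×10⁻⁸ = 126700 N = 126.7 kN.
σ_{aluminium} = P/A₂ = 126700/1475 = 85.92 MPa, compressive.

σ ≈ 85.9 MPa (compressive)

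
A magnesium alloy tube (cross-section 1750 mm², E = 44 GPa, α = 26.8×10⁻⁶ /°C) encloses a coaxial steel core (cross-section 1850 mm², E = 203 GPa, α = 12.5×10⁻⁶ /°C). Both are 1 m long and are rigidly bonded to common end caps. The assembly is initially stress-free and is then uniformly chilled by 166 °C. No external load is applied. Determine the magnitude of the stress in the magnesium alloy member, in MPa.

σ ≈ 86.7 MPa (tensile)

The magnesium alloy has the larger α, so on cooling it would change length more than the steel if both were free. The rigid plates force a common final length, so the magnesium alloy is put into tension and the steel into compression, with equal and opposite forces P (no external load).
Compatibility of the two members (thermal + elastic change equal): (α₁ − α₂)ΔT = P·[1/(A₁E₁) + 1/(A₂E₂)].
|α₁ − α₂|·ΔT = 14.3×10⁻⁶ × 166 = 0.002374.
1/(A₁E₁) + 1/(A₂E₂) = 1/(1750×44×10³) + 1/(1850×203×10³) = 1.565×10⁻⁸ N⁻¹.
P = 0.002374 / 1.565×10⁻⁸ = 151700 N = 151.7 kN.
σ_{magnesium alloy} = P/A₁ = 151700/1750 = 86.68 MPa, tensile.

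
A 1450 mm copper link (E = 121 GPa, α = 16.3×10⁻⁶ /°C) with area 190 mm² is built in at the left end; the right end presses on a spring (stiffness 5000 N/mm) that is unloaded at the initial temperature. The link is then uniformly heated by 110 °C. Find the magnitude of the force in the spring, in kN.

P ≈ 9.88 kN

If the spring were absent the link would lengthen by αΔT L = 16.3×10⁻⁶ × 110 × 1450 = 2.6 mm.
Let P be the compressive force at the spring. The link shortens elastically by PL/(AE) and the spring compresses by P/k; together these equal δ_free.
So P = δ_free / [L/(AE) + 1/k] = 2.6 / [ 1450/(190×121×10³) + 1/(5000) ].
P = 2.6 / 0.0002631 = 9883 N.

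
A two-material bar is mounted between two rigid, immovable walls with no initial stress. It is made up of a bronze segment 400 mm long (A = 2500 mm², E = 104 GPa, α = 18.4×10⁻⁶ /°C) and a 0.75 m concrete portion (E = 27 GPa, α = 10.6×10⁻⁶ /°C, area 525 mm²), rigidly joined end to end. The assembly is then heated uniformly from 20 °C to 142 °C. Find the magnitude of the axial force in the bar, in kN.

P ≈ 34.3 kN (compressive)

If the supports were absent, the total length change would be Σ αᵢΔT Lᵢ = 18.4×10⁻⁶×122×400 + 10.6×10⁻⁶×122×750 = 1.868 mm.
Since the ends are fixed, an axial force P builds up, equal in every segment, with P · Σ Lᵢ/(AᵢEᵢ) = δ_free.
Σ Lᵢ/(AᵢEᵢ) = 400/(2500×104×10³) + 750/(525×27×10³) = 5.445×10⁻⁵ mm/N.
P = 1.868 / 5.445×10⁻⁵ = 34300 N = 34.3 kN, compressive.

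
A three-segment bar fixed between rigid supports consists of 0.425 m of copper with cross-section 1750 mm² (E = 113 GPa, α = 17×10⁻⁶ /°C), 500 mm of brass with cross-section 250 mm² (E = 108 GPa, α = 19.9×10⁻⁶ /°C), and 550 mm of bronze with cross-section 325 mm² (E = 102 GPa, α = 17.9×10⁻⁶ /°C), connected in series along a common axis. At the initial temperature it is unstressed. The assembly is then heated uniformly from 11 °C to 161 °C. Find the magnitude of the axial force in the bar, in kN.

With the walls removed the bar would change length by δ_free = Σ αᵢΔT Lᵢ = 17×10⁻⁶×150×425 + 19.9×10⁻⁶×150×500 + 17.9×10⁻⁶×150×550 = 4.053 mm.
Since the ends are fixed, an axial force P builds up, equal in every segment, with P · Σ Lᵢ/(AᵢEᵢ) = δ_free.
The series flexibility is Σ Lᵢ/(AᵢEᵢ) = 425/(1750×113×10³) + 500/(250×108×10³) + 550/(325×102×10³) = 3.726×10⁻⁵ mm/N.
P = 4.053 / 3.726×10⁻⁵ = 108800 N = 108.8 kN, compressive.

P ≈ 109 kN (compressive)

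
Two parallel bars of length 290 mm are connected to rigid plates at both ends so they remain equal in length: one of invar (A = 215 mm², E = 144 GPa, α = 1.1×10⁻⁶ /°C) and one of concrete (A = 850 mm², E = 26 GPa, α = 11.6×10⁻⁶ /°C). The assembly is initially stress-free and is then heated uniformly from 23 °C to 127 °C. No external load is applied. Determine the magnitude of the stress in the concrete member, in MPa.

The concrete has the larger α, so on heating it would change length more than the invar if both were free. The rigid plates force a common final length, so the concrete is put into compression and the invar into tension, with equal and opposite forces P (no external load).
Equating the net (thermal + elastic) strains gives |α₁ − α₂|·ΔT = P·[1/(A₁E₁) + 1/(A₂E₂)].
|α₁ − α₂|·ΔT = 10.5×10⁻⁶ × 104 = 0.001092.
1/(A₁E₁) + 1/(A₂E₂) = 1/(215×144×10³) + 1/(850×26×10³) = 7.755×10⁻⁸ N⁻¹.
So P = 0.001092 / 7.755×10⁻⁸ = 14.08 kN.
σ_{concrete} = P/A₂ = 14080/850 = 16.57 MPa, compressive.

σ ≈ 16.6 MPa (compressive)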